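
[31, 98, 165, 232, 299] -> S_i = 31 + 67*i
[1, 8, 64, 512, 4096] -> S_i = 1*8^i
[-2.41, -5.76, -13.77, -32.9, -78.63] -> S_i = -2.41*2.39^i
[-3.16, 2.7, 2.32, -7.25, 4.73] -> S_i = Random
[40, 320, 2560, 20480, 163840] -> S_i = 40*8^i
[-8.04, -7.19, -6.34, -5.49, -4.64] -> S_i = -8.04 + 0.85*i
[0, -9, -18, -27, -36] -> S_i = 0 + -9*i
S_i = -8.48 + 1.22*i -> [-8.48, -7.26, -6.04, -4.82, -3.6]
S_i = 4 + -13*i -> [4, -9, -22, -35, -48]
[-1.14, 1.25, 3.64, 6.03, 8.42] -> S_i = -1.14 + 2.39*i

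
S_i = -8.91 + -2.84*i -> [-8.91, -11.75, -14.59, -17.43, -20.27]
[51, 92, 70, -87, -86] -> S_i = Random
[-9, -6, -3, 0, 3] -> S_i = -9 + 3*i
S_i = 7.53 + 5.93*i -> [7.53, 13.46, 19.39, 25.32, 31.25]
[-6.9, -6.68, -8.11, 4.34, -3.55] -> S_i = Random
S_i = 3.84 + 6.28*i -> [3.84, 10.12, 16.4, 22.68, 28.96]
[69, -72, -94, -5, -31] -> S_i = Random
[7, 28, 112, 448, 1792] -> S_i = 7*4^i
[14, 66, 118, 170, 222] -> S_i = 14 + 52*i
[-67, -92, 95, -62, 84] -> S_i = Random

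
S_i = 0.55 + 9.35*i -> [0.55, 9.9, 19.25, 28.6, 37.95]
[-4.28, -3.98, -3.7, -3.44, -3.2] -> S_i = -4.28*0.93^i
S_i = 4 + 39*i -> [4, 43, 82, 121, 160]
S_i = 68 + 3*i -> [68, 71, 74, 77, 80]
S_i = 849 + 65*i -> [849, 914, 979, 1044, 1109]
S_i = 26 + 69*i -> [26, 95, 164, 233, 302]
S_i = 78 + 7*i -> [78, 85, 92, 99, 106]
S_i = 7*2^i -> [7, 14, 28, 56, 112]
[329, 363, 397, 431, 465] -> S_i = 329 + 34*i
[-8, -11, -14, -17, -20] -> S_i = -8 + -3*i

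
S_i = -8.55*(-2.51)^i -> [-8.55, 21.46, -53.87, 135.2, -339.36]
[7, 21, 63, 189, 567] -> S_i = 7*3^i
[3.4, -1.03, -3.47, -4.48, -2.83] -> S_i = Random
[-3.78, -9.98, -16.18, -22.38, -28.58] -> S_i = -3.78 + -6.20*i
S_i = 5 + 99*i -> [5, 104, 203, 302, 401]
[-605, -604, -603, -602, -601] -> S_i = -605 + 1*i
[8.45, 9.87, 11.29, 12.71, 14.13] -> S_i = 8.45 + 1.42*i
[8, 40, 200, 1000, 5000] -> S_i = 8*5^i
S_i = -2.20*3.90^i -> [-2.2, -8.58, -33.46, -130.5, -508.96]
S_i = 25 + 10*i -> [25, 35, 45, 55, 65]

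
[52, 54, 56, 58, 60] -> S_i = 52 + 2*i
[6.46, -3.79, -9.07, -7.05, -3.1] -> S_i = Random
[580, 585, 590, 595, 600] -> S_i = 580 + 5*i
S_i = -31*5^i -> [-31, -155, -775, -3875, -19375]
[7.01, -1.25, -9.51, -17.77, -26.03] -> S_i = 7.01 + -8.26*i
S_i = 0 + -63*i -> [0, -63, -126, -189, -252]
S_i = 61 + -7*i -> [61, 54, 47, 40, 33]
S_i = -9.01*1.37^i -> [-9.01, -12.34, -16.91, -23.17, -31.74]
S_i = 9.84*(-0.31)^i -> [9.84, -3.05, 0.95, -0.29, 0.09]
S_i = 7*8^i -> [7, 56, 448, 3584, 28672]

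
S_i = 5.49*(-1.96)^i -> [5.49, -10.76, 21.09, -41.34, 81.02]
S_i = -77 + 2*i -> [-77, -75, -73, -71, -69]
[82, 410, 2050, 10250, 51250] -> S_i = 82*5^i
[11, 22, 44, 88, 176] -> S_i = 11*2^i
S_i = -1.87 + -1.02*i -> [-1.87, -2.89, -3.91, -4.93, -5.95]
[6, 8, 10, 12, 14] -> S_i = 6 + 2*i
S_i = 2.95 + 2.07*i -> [2.95, 5.02, 7.09, 9.16, 11.23]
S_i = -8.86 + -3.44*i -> [-8.86, -12.3, -15.74, -19.18, -22.62]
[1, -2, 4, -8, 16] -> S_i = 1*-2^i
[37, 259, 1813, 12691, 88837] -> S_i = 37*7^i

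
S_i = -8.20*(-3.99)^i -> [-8.2, 32.72, -130.54, 520.87, -2078.29]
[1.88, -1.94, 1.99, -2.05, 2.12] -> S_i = 1.88*(-1.03)^i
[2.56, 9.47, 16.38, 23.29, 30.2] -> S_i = 2.56 + 6.91*i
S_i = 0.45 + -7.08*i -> [0.45, -6.63, -13.71, -20.79, -27.87]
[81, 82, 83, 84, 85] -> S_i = 81 + 1*i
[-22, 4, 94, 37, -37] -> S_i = Random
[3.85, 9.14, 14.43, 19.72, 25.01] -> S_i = 3.85 + 5.29*i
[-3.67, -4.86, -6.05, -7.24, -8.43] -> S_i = -3.67 + -1.19*i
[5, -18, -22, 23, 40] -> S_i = Random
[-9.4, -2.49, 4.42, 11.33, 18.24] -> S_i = -9.40 + 6.91*i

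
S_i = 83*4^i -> [83, 332, 1328, 5312, 21248]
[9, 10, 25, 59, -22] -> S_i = Random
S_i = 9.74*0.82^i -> [9.74, 7.99, 6.55, 5.37, 4.4]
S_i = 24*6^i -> [24, 144, 864, 5184, 31104]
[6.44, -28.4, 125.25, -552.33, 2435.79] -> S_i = 6.44*(-4.41)^i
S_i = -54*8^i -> [-54, -432, -3456, -27648, -221184]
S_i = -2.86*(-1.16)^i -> [-2.86, 3.32, -3.85, 4.46, -5.18]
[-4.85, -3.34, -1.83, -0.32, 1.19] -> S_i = -4.85 + 1.51*i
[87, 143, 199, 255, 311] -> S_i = 87 + 56*i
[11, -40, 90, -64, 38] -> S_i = Random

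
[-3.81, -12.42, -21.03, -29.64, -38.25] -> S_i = -3.81 + -8.61*i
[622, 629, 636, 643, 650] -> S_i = 622 + 7*i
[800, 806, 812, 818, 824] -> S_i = 800 + 6*i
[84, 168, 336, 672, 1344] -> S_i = 84*2^i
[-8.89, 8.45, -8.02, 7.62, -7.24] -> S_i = -8.89*(-0.95)^i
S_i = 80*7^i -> [80, 560, 3920, 27440, 192080]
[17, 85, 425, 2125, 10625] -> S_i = 17*5^i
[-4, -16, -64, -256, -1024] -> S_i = -4*4^i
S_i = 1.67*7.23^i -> [1.67, 12.07, 87.3, 631.15, 4563.2]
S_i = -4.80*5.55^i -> [-4.8, -26.64, -147.85, -820.58, -4554.21]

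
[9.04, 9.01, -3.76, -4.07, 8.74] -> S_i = Random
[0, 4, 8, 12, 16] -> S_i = 0 + 4*i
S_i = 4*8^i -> [4, 32, 256, 2048, 16384]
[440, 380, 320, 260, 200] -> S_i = 440 + -60*i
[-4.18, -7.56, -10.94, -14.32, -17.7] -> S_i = -4.18 + -3.38*i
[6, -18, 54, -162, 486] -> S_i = 6*-3^i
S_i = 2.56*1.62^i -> [2.56, 4.15, 6.72, 10.88, 17.63]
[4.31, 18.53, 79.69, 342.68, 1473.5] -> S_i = 4.31*4.30^i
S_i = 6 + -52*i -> [6, -46, -98, -150, -202]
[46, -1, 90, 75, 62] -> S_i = Random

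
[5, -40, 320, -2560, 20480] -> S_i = 5*-8^i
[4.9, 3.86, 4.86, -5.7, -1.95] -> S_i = Random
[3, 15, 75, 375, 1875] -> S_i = 3*5^i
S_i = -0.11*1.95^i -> [-0.11, -0.21, -0.42, -0.82, -1.59]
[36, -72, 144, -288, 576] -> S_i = 36*-2^i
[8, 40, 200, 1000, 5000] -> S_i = 8*5^i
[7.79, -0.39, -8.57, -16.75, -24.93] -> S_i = 7.79 + -8.18*i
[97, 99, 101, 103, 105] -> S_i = 97 + 2*i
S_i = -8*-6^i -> [-8, 48, -288, 1728, -10368]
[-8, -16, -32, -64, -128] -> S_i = -8*2^i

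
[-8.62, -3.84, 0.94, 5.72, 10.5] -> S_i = -8.62 + 4.78*i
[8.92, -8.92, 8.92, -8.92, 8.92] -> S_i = 8.92*(-1.00)^i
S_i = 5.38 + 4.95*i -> [5.38, 10.33, 15.28, 20.23, 25.18]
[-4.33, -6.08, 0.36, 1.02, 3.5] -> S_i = Random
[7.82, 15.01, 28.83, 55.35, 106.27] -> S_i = 7.82*1.92^i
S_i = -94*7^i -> [-94, -658, -4606, -32242, -225694]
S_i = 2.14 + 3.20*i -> [2.14, 5.34, 8.54, 11.74, 14.94]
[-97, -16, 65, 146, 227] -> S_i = -97 + 81*i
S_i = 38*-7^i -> [38, -266, 1862, -13034, 91238]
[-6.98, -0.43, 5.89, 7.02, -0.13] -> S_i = Random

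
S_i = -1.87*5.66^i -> [-1.87, -10.58, -59.91, -339.07, -1919.14]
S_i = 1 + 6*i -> [1, 7, 13, 19, 25]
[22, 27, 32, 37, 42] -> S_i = 22 + 5*i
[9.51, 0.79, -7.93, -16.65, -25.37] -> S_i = 9.51 + -8.72*i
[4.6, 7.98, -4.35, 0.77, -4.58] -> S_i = Random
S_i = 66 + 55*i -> [66, 121, 176, 231, 286]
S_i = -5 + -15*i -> [-5, -20, -35, -50, -65]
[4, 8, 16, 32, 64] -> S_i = 4*2^i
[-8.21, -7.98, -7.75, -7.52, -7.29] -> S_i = -8.21 + 0.23*i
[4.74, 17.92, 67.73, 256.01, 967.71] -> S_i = 4.74*3.78^i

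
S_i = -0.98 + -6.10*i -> [-0.98, -7.08, -13.18, -19.28, -25.38]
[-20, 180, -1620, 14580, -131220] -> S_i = -20*-9^i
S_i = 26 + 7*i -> [26, 33, 40, 47, 54]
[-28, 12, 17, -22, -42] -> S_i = Random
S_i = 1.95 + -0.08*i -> [1.95, 1.87, 1.79, 1.71, 1.63]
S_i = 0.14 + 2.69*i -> [0.14, 2.83, 5.52, 8.21, 10.9]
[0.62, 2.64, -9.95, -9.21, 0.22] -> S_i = Random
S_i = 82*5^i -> [82, 410, 2050, 10250, 51250]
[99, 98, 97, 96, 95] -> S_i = 99 + -1*i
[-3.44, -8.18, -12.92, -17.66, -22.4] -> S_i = -3.44 + -4.74*i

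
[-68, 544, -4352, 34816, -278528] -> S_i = -68*-8^i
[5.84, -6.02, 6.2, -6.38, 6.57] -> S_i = 5.84*(-1.03)^i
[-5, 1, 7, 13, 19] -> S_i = -5 + 6*i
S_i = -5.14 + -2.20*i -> [-5.14, -7.34, -9.54, -11.74, -13.94]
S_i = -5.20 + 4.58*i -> [-5.2, -0.62, 3.96, 8.54, 13.12]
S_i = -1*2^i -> [-1, -2, -4, -8, -16]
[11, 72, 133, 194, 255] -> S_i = 11 + 61*i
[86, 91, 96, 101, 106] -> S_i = 86 + 5*i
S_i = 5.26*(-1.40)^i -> [5.26, -7.36, 10.31, -14.43, 20.21]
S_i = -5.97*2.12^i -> [-5.97, -12.66, -26.83, -56.88, -120.59]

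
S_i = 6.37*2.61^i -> [6.37, 16.63, 43.39, 113.26, 295.6]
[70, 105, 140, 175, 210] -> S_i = 70 + 35*i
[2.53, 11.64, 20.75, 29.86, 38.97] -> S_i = 2.53 + 9.11*i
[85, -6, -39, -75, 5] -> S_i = Random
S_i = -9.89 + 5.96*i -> [-9.89, -3.93, 2.03, 7.99, 13.95]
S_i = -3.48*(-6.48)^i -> [-3.48, 22.55, -146.13, 946.9, -6135.91]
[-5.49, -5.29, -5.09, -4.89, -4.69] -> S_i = -5.49 + 0.20*i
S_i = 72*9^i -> [72, 648, 5832, 52488, 472392]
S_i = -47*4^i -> [-47, -188, -752, -3008, -12032]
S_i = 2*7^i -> [2, 14, 98, 686, 4802]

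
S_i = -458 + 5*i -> [-458, -453, -448, -443, -438]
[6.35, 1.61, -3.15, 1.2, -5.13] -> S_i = Random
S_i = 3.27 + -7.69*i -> [3.27, -4.42, -12.11, -19.8, -27.49]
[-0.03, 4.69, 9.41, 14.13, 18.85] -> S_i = -0.03 + 4.72*i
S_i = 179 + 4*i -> [179, 183, 187, 191, 195]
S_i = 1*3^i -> [1, 3, 9, 27, 81]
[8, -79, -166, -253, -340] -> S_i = 8 + -87*i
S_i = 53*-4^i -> [53, -212, 848, -3392, 13568]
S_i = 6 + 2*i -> [6, 8, 10, 12, 14]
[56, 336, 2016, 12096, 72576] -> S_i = 56*6^i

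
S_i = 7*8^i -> [7, 56, 448, 3584, 28672]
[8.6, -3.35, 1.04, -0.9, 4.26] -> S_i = Random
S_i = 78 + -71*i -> [78, 7, -64, -135, -206]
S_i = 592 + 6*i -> [592, 598, 604, 610, 616]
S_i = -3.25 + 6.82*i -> [-3.25, 3.57, 10.39, 17.21, 24.03]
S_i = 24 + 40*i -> [24, 64, 104, 144, 184]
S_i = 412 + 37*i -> [412, 449, 486, 523, 560]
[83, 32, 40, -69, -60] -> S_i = Random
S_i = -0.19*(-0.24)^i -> [-0.19, 0.05, -0.01, 0.0, -0.0]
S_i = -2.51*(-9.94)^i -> [-2.51, 24.95, -248.0, 2465.09, -24503.0]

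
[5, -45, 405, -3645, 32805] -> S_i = 5*-9^i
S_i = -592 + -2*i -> [-592, -594, -596, -598, -600]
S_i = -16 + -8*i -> [-16, -24, -32, -40, -48]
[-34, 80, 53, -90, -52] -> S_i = Random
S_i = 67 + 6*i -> [67, 73, 79, 85, 91]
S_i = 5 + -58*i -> [5, -53, -111, -169, -227]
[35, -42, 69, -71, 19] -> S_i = Random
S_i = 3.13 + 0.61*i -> [3.13, 3.74, 4.35, 4.96, 5.57]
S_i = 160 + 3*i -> [160, 163, 166, 169, 172]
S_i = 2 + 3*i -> [2, 5, 8, 11, 14]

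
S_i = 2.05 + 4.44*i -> [2.05, 6.49, 10.93, 15.37, 19.81]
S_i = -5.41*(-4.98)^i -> [-5.41, 26.94, -134.17, 668.17, -3327.47]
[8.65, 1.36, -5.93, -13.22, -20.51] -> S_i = 8.65 + -7.29*i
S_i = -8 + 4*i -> [-8, -4, 0, 4, 8]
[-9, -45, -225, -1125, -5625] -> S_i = -9*5^i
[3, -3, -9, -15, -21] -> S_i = 3 + -6*i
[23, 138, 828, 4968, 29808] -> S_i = 23*6^i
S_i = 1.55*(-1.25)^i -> [1.55, -1.94, 2.42, -3.03, 3.78]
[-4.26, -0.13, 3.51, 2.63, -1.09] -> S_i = Random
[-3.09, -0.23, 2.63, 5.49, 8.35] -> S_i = -3.09 + 2.86*i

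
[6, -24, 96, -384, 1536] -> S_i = 6*-4^i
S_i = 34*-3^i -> [34, -102, 306, -918, 2754]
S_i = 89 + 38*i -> [89, 127, 165, 203, 241]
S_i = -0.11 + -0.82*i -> [-0.11, -0.93, -1.75, -2.57, -3.39]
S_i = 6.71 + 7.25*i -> [6.71, 13.96, 21.21, 28.46, 35.71]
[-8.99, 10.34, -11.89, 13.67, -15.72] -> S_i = -8.99*(-1.15)^i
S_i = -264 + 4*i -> [-264, -260, -256, -252, -248]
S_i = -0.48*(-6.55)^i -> [-0.48, 3.14, -20.59, 134.89, -883.5]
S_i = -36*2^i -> [-36, -72, -144, -288, -576]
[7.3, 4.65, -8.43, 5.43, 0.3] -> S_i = Random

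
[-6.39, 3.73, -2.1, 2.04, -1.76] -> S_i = Random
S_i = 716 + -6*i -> [716, 710, 704, 698, 692]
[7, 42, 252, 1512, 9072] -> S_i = 7*6^i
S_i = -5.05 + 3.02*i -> [-5.05, -2.03, 0.99, 4.01, 7.03]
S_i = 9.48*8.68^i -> [9.48, 82.29, 714.25, 6199.65, 53813.0]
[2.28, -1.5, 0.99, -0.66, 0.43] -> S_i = 2.28*(-0.66)^i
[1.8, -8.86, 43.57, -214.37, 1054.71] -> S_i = 1.80*(-4.92)^i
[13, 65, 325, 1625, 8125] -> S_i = 13*5^i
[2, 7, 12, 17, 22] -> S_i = 2 + 5*i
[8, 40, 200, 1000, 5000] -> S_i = 8*5^i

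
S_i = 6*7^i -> [6, 42, 294, 2058, 14406]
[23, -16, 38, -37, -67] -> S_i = Random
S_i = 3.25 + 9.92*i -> [3.25, 13.17, 23.09, 33.01, 42.93]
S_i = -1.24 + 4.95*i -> [-1.24, 3.71, 8.66, 13.61, 18.56]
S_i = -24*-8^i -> [-24, 192, -1536, 12288, -98304]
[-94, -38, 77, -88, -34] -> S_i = Random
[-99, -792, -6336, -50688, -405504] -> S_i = -99*8^i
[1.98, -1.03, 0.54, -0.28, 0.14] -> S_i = 1.98*(-0.52)^i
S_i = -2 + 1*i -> [-2, -1, 0, 1, 2]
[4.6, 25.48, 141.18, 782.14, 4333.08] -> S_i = 4.60*5.54^i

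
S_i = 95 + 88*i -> [95, 183, 271, 359, 447]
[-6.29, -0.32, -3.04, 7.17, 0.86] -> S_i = Random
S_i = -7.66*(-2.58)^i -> [-7.66, 19.76, -50.99, 131.55, -339.4]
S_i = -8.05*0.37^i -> [-8.05, -2.98, -1.1, -0.41, -0.15]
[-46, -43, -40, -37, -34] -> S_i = -46 + 3*i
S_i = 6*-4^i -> [6, -24, 96, -384, 1536]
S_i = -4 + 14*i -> [-4, 10, 24, 38, 52]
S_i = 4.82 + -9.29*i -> [4.82, -4.47, -13.76, -23.05, -32.34]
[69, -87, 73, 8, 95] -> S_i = Random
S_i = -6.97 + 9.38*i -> [-6.97, 2.41, 11.79, 21.17, 30.55]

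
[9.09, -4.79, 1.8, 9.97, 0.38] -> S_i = Random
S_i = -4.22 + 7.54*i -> [-4.22, 3.32, 10.86, 18.4, 25.94]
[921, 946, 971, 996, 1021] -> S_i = 921 + 25*i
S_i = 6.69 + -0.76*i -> [6.69, 5.93, 5.17, 4.41, 3.65]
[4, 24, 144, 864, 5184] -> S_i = 4*6^i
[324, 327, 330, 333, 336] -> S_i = 324 + 3*i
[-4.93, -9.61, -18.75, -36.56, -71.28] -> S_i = -4.93*1.95^i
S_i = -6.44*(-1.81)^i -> [-6.44, 11.66, -21.1, 38.19, -69.12]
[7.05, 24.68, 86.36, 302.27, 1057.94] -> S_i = 7.05*3.50^i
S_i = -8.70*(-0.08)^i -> [-8.7, 0.7, -0.06, 0.0, -0.0]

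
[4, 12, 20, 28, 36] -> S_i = 4 + 8*i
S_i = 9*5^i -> [9, 45, 225, 1125, 5625]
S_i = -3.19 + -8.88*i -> [-3.19, -12.07, -20.95, -29.83, -38.71]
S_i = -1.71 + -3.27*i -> [-1.71, -4.98, -8.25, -11.52, -14.79]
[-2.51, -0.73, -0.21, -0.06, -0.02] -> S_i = -2.51*0.29^i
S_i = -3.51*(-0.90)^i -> [-3.51, 3.16, -2.84, 2.56, -2.3]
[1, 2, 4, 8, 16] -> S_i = 1*2^i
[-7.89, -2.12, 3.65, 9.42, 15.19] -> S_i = -7.89 + 5.77*i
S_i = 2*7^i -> [2, 14, 98, 686, 4802]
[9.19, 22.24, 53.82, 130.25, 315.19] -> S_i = 9.19*2.42^i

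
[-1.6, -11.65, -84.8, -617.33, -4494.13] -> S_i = -1.60*7.28^i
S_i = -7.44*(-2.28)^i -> [-7.44, 16.96, -38.68, 88.18, -201.05]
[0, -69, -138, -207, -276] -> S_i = 0 + -69*i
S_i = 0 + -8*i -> [0, -8, -16, -24, -32]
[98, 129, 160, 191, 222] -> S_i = 98 + 31*i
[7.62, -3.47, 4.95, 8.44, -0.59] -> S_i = Random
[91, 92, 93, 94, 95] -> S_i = 91 + 1*i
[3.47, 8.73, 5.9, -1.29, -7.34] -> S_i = Random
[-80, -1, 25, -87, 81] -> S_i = Random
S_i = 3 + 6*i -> [3, 9, 15, 21, 27]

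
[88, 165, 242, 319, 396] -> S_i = 88 + 77*i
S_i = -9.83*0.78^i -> [-9.83, -7.67, -5.98, -4.66, -3.64]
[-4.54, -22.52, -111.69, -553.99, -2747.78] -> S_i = -4.54*4.96^i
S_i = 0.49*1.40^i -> [0.49, 0.69, 0.96, 1.34, 1.88]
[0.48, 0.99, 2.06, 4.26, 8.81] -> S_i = 0.48*2.07^i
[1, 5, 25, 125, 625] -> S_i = 1*5^i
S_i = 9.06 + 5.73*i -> [9.06, 14.79, 20.52, 26.25, 31.98]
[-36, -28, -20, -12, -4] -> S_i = -36 + 8*i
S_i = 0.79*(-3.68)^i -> [0.79, -2.91, 10.7, -39.37, 144.88]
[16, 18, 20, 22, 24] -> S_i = 16 + 2*i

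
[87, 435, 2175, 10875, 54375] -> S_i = 87*5^i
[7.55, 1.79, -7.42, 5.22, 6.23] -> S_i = Random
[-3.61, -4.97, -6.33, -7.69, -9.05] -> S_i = -3.61 + -1.36*i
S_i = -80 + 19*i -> [-80, -61, -42, -23, -4]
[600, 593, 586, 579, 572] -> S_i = 600 + -7*i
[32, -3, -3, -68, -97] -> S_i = Random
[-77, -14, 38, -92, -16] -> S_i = Random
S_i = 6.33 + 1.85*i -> [6.33, 8.18, 10.03, 11.88, 13.73]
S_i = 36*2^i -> [36, 72, 144, 288, 576]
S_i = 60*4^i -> [60, 240, 960, 3840, 15360]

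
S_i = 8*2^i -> [8, 16, 32, 64, 128]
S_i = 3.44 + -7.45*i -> [3.44, -4.01, -11.46, -18.91, -26.36]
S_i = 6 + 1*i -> [6, 7, 8, 9, 10]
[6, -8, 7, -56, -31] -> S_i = Random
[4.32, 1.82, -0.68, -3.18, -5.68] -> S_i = 4.32 + -2.50*i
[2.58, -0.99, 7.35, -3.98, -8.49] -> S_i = Random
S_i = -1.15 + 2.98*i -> [-1.15, 1.83, 4.81, 7.79, 10.77]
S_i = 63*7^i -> [63, 441, 3087, 21609, 151263]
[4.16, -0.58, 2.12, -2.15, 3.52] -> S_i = Random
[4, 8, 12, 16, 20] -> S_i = 4 + 4*i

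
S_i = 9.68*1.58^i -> [9.68, 15.29, 24.17, 38.18, 60.33]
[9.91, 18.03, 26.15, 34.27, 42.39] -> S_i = 9.91 + 8.12*i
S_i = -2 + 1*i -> [-2, -1, 0, 1, 2]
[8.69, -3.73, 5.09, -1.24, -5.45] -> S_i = Random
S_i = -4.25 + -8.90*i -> [-4.25, -13.15, -22.05, -30.95, -39.85]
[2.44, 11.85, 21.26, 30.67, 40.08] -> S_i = 2.44 + 9.41*i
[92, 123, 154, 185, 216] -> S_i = 92 + 31*i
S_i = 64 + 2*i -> [64, 66, 68, 70, 72]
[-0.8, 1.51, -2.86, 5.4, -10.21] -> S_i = -0.80*(-1.89)^i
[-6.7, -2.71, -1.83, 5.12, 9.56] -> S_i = Random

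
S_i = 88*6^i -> [88, 528, 3168, 19008, 114048]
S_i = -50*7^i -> [-50, -350, -2450, -17150, -120050]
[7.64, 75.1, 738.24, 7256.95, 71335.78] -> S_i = 7.64*9.83^i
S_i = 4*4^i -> [4, 16, 64, 256, 1024]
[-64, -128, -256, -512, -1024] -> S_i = -64*2^i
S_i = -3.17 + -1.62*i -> [-3.17, -4.79, -6.41, -8.03, -9.65]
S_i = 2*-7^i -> [2, -14, 98, -686, 4802]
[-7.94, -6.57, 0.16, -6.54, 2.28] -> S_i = Random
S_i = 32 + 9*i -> [32, 41, 50, 59, 68]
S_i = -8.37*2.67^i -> [-8.37, -22.35, -59.67, -159.32, -425.37]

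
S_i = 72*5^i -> [72, 360, 1800, 9000, 45000]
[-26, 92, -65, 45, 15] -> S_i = Random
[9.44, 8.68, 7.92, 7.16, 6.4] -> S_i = 9.44 + -0.76*i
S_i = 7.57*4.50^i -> [7.57, 34.06, 153.29, 689.82, 3104.17]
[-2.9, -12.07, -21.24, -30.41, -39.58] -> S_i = -2.90 + -9.17*i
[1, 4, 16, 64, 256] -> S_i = 1*4^i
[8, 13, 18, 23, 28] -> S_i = 8 + 5*i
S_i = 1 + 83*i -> [1, 84, 167, 250, 333]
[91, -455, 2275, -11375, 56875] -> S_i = 91*-5^i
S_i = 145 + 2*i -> [145, 147, 149, 151, 153]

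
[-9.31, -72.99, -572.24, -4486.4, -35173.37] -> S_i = -9.31*7.84^i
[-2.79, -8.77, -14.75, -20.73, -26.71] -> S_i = -2.79 + -5.98*i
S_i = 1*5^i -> [1, 5, 25, 125, 625]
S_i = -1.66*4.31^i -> [-1.66, -7.15, -30.84, -132.9, -572.82]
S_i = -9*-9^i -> [-9, 81, -729, 6561, -59049]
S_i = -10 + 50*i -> [-10, 40, 90, 140, 190]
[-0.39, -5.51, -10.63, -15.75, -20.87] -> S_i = -0.39 + -5.12*i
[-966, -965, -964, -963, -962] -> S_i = -966 + 1*i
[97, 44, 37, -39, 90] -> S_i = Random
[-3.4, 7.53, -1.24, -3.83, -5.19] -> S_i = Random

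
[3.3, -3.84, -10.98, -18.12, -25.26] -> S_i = 3.30 + -7.14*i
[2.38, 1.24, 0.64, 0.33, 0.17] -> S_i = 2.38*0.52^i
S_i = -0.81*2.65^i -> [-0.81, -2.15, -5.69, -15.07, -39.95]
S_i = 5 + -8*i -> [5, -3, -11, -19, -27]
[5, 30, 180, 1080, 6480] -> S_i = 5*6^i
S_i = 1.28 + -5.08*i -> [1.28, -3.8, -8.88, -13.96, -19.04]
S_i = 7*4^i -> [7, 28, 112, 448, 1792]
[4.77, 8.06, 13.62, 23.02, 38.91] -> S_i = 4.77*1.69^i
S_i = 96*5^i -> [96, 480, 2400, 12000, 60000]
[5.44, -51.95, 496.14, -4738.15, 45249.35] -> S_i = 5.44*(-9.55)^i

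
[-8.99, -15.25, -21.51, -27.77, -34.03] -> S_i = -8.99 + -6.26*i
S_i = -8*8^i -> [-8, -64, -512, -4096, -32768]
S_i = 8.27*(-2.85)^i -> [8.27, -23.57, 67.17, -191.44, 545.61]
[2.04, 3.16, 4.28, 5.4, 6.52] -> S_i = 2.04 + 1.12*i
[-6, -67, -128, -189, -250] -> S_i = -6 + -61*i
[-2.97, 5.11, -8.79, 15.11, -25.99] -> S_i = -2.97*(-1.72)^i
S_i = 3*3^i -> [3, 9, 27, 81, 243]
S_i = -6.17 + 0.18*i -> [-6.17, -5.99, -5.81, -5.63, -5.45]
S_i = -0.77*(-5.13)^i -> [-0.77, 3.95, -20.26, 103.95, -533.29]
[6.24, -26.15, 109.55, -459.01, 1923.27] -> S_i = 6.24*(-4.19)^i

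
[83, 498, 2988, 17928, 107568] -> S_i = 83*6^i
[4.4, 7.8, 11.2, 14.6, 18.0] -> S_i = 4.40 + 3.40*i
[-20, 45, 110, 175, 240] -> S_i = -20 + 65*i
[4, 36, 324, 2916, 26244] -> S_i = 4*9^i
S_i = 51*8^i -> [51, 408, 3264, 26112, 208896]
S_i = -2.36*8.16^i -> [-2.36, -19.26, -157.14, -1282.28, -10463.4]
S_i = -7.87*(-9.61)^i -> [-7.87, 75.63, -726.81, 6984.65, -67122.52]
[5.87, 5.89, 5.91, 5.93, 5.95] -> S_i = 5.87 + 0.02*i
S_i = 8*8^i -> [8, 64, 512, 4096, 32768]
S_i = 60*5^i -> [60, 300, 1500, 7500, 37500]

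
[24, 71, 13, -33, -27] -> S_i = Random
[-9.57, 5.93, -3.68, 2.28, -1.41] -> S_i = -9.57*(-0.62)^i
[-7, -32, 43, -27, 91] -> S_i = Random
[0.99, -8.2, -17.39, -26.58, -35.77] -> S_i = 0.99 + -9.19*i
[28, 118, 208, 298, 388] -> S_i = 28 + 90*i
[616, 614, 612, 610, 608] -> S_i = 616 + -2*i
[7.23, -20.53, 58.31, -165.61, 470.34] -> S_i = 7.23*(-2.84)^i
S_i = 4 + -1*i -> [4, 3, 2, 1, 0]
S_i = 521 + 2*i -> [521, 523, 525, 527, 529]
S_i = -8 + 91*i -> [-8, 83, 174, 265, 356]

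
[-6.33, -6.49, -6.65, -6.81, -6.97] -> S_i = -6.33 + -0.16*i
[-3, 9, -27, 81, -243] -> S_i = -3*-3^i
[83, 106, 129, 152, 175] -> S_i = 83 + 23*i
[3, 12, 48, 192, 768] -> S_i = 3*4^i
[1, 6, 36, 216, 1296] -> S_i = 1*6^i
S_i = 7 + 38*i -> [7, 45, 83, 121, 159]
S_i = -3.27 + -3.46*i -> [-3.27, -6.73, -10.19, -13.65, -17.11]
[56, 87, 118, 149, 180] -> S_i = 56 + 31*i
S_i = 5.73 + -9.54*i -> [5.73, -3.81, -13.35, -22.89, -32.43]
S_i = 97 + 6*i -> [97, 103, 109, 115, 121]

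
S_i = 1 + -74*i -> [1, -73, -147, -221, -295]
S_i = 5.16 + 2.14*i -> [5.16, 7.3, 9.44, 11.58, 13.72]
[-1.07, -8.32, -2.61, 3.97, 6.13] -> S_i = Random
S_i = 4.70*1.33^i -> [4.7, 6.25, 8.31, 11.06, 14.71]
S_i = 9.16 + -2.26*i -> [9.16, 6.9, 4.64, 2.38, 0.12]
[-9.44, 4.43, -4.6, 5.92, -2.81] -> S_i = Random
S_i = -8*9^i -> [-8, -72, -648, -5832, -52488]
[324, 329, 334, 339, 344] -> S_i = 324 + 5*i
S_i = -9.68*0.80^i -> [-9.68, -7.74, -6.2, -4.96, -3.96]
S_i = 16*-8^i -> [16, -128, 1024, -8192, 65536]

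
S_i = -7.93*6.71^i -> [-7.93, -53.21, -357.04, -2395.75, -16075.45]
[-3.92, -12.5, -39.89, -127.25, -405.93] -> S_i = -3.92*3.19^i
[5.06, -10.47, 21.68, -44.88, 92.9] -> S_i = 5.06*(-2.07)^i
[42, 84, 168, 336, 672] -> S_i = 42*2^i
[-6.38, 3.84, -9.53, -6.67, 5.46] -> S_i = Random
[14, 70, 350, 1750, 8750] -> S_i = 14*5^i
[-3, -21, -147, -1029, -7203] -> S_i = -3*7^i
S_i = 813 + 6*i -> [813, 819, 825, 831, 837]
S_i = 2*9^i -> [2, 18, 162, 1458, 13122]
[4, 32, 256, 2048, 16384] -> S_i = 4*8^i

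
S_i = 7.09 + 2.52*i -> [7.09, 9.61, 12.13, 14.65, 17.17]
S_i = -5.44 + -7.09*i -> [-5.44, -12.53, -19.62, -26.71, -33.8]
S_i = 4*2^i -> [4, 8, 16, 32, 64]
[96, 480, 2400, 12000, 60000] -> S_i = 96*5^i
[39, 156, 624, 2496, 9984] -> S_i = 39*4^i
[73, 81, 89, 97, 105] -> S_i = 73 + 8*i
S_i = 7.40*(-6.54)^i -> [7.4, -48.4, 316.51, -2069.97, 13537.63]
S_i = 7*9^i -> [7, 63, 567, 5103, 45927]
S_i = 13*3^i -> [13, 39, 117, 351, 1053]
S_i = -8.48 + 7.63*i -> [-8.48, -0.85, 6.78, 14.41, 22.04]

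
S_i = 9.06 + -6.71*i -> [9.06, 2.35, -4.36, -11.07, -17.78]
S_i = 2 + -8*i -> [2, -6, -14, -22, -30]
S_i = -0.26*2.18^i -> [-0.26, -0.57, -1.24, -2.69, -5.87]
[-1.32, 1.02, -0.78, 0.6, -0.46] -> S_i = -1.32*(-0.77)^i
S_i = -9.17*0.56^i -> [-9.17, -5.14, -2.88, -1.61, -0.9]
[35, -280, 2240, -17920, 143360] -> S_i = 35*-8^i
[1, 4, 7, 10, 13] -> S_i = 1 + 3*i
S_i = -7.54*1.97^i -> [-7.54, -14.85, -29.26, -57.65, -113.56]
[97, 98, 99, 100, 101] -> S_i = 97 + 1*i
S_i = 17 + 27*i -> [17, 44, 71, 98, 125]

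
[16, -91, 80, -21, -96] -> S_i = Random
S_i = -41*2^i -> [-41, -82, -164, -328, -656]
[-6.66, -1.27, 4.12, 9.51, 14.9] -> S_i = -6.66 + 5.39*i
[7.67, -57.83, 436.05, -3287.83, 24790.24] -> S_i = 7.67*(-7.54)^i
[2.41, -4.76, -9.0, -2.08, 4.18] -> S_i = Random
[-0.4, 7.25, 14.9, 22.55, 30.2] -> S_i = -0.40 + 7.65*i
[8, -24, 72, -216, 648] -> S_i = 8*-3^i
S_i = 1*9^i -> [1, 9, 81, 729, 6561]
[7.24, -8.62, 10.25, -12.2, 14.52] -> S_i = 7.24*(-1.19)^i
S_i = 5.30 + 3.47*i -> [5.3, 8.77, 12.24, 15.71, 19.18]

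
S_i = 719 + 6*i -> [719, 725, 731, 737, 743]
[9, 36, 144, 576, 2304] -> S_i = 9*4^i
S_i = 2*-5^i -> [2, -10, 50, -250, 1250]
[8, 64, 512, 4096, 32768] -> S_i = 8*8^i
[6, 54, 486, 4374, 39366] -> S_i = 6*9^i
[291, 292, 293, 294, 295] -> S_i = 291 + 1*i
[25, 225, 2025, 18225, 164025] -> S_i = 25*9^i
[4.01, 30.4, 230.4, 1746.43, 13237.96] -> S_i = 4.01*7.58^i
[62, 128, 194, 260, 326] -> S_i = 62 + 66*i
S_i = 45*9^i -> [45, 405, 3645, 32805, 295245]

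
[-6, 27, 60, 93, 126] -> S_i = -6 + 33*i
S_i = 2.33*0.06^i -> [2.33, 0.14, 0.01, 0.0, 0.0]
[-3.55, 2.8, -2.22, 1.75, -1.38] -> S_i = -3.55*(-0.79)^i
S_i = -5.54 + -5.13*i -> [-5.54, -10.67, -15.8, -20.93, -26.06]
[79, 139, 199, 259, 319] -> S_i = 79 + 60*i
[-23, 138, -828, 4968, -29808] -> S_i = -23*-6^i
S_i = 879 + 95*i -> [879, 974, 1069, 1164, 1259]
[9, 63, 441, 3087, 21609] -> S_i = 9*7^i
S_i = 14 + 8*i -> [14, 22, 30, 38, 46]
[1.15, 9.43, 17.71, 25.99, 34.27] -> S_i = 1.15 + 8.28*i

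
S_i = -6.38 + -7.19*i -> [-6.38, -13.57, -20.76, -27.95, -35.14]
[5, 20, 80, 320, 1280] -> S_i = 5*4^i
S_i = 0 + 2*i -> [0, 2, 4, 6, 8]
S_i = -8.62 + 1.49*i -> [-8.62, -7.13, -5.64, -4.15, -2.66]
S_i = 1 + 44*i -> [1, 45, 89, 133, 177]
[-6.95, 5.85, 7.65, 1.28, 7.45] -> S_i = Random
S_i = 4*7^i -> [4, 28, 196, 1372, 9604]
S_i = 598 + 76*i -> [598, 674, 750, 826, 902]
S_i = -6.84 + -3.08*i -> [-6.84, -9.92, -13.0, -16.08, -19.16]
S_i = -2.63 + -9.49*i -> [-2.63, -12.12, -21.61, -31.1, -40.59]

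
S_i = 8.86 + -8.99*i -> [8.86, -0.13, -9.12, -18.11, -27.1]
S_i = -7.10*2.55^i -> [-7.1, -18.1, -46.17, -117.73, -300.21]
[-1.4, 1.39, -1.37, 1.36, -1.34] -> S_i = -1.40*(-0.99)^i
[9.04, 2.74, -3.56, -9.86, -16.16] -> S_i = 9.04 + -6.30*i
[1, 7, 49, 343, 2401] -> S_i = 1*7^i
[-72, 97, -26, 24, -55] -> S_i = Random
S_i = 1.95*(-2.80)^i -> [1.95, -5.46, 15.29, -42.81, 119.86]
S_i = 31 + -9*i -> [31, 22, 13, 4, -5]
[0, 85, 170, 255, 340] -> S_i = 0 + 85*i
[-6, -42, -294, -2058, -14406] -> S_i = -6*7^i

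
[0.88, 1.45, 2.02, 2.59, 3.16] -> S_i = 0.88 + 0.57*i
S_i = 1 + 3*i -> [1, 4, 7, 10, 13]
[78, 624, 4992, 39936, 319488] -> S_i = 78*8^i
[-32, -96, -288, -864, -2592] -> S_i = -32*3^i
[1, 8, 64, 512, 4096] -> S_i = 1*8^i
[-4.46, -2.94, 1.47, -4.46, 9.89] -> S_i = Random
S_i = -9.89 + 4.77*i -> [-9.89, -5.12, -0.35, 4.42, 9.19]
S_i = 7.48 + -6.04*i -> [7.48, 1.44, -4.6, -10.64, -16.68]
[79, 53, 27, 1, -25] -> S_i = 79 + -26*i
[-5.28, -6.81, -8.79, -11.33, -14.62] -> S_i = -5.28*1.29^i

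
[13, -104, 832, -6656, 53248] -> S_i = 13*-8^i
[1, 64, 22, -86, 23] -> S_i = Random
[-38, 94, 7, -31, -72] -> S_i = Random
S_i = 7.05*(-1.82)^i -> [7.05, -12.83, 23.35, -42.5, 77.35]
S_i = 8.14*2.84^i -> [8.14, 23.12, 65.65, 186.46, 529.54]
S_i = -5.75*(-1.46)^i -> [-5.75, 8.4, -12.26, 17.89, -26.13]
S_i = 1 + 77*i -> [1, 78, 155, 232, 309]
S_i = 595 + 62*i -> [595, 657, 719, 781, 843]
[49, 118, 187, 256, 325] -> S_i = 49 + 69*i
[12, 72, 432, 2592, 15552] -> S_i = 12*6^i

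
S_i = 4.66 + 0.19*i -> [4.66, 4.85, 5.04, 5.23, 5.42]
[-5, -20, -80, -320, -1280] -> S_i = -5*4^i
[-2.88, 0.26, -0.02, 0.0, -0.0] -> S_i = -2.88*(-0.09)^i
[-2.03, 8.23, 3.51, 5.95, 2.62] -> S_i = Random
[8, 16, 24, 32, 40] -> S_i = 8 + 8*i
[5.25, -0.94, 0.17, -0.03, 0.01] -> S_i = 5.25*(-0.18)^i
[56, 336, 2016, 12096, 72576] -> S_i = 56*6^i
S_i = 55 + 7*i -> [55, 62, 69, 76, 83]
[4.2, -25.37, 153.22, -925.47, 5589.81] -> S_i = 4.20*(-6.04)^i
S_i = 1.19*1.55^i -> [1.19, 1.84, 2.86, 4.43, 6.87]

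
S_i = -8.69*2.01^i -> [-8.69, -17.47, -35.11, -70.57, -141.84]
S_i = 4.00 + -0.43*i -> [4.0, 3.57, 3.14, 2.71, 2.28]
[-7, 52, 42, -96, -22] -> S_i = Random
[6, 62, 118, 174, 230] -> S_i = 6 + 56*i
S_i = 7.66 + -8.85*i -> [7.66, -1.19, -10.04, -18.89, -27.74]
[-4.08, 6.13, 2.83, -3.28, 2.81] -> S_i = Random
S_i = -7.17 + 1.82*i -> [-7.17, -5.35, -3.53, -1.71, 0.11]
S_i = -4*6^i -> [-4, -24, -144, -864, -5184]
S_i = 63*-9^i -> [63, -567, 5103, -45927, 413343]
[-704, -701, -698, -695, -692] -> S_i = -704 + 3*i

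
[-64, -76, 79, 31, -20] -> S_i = Random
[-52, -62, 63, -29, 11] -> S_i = Random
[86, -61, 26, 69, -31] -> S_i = Random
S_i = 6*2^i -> [6, 12, 24, 48, 96]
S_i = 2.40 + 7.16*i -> [2.4, 9.56, 16.72, 23.88, 31.04]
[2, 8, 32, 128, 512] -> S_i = 2*4^i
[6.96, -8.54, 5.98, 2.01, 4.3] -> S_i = Random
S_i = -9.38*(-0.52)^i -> [-9.38, 4.88, -2.54, 1.32, -0.69]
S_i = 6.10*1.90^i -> [6.1, 11.59, 22.02, 41.84, 79.5]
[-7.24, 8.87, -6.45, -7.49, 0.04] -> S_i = Random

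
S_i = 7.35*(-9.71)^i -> [7.35, -71.37, 692.99, -6728.91, 65337.76]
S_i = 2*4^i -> [2, 8, 32, 128, 512]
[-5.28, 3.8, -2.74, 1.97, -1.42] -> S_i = -5.28*(-0.72)^i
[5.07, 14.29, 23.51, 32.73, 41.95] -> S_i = 5.07 + 9.22*i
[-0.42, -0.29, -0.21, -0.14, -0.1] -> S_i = -0.42*0.70^i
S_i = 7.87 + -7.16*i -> [7.87, 0.71, -6.45, -13.61, -20.77]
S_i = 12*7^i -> [12, 84, 588, 4116, 28812]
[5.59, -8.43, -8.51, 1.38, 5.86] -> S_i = Random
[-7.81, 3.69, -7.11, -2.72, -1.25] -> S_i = Random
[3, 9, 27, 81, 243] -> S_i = 3*3^i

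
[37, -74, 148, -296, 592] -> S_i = 37*-2^i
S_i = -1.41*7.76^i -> [-1.41, -10.94, -84.91, -658.88, -5112.88]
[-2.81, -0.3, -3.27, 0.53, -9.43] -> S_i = Random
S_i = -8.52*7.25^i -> [-8.52, -61.77, -447.83, -3246.79, -23539.2]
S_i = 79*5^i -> [79, 395, 1975, 9875, 49375]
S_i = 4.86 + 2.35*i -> [4.86, 7.21, 9.56, 11.91, 14.26]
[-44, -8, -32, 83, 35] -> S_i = Random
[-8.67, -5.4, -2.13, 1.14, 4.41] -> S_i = -8.67 + 3.27*i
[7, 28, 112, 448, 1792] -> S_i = 7*4^i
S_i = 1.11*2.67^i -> [1.11, 2.96, 7.91, 21.13, 56.41]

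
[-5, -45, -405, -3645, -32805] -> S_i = -5*9^i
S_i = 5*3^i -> [5, 15, 45, 135, 405]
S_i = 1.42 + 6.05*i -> [1.42, 7.47, 13.52, 19.57, 25.62]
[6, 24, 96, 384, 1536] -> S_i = 6*4^i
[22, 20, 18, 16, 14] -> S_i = 22 + -2*i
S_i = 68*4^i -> [68, 272, 1088, 4352, 17408]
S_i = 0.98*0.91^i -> [0.98, 0.89, 0.81, 0.74, 0.67]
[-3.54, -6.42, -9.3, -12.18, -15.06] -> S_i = -3.54 + -2.88*i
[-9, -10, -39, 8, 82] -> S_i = Random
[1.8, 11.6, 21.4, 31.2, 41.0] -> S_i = 1.80 + 9.80*i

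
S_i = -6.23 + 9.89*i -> [-6.23, 3.66, 13.55, 23.44, 33.33]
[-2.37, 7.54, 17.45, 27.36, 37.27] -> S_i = -2.37 + 9.91*i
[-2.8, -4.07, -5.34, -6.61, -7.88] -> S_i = -2.80 + -1.27*i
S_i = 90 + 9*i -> [90, 99, 108, 117, 126]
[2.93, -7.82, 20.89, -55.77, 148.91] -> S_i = 2.93*(-2.67)^i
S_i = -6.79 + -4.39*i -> [-6.79, -11.18, -15.57, -19.96, -24.35]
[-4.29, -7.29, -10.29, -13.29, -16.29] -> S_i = -4.29 + -3.00*i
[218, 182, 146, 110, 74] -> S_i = 218 + -36*i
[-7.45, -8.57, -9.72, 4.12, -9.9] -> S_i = Random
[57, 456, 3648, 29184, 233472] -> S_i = 57*8^i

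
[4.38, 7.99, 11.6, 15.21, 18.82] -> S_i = 4.38 + 3.61*i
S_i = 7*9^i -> [7, 63, 567, 5103, 45927]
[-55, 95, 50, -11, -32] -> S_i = Random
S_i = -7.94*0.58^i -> [-7.94, -4.61, -2.67, -1.55, -0.9]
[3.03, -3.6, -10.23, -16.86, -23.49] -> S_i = 3.03 + -6.63*i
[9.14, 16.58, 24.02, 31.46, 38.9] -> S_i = 9.14 + 7.44*i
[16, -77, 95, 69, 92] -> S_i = Random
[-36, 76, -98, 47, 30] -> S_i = Random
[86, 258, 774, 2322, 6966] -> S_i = 86*3^i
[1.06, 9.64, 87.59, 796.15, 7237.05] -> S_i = 1.06*9.09^i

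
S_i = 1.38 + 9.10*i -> [1.38, 10.48, 19.58, 28.68, 37.78]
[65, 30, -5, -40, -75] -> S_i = 65 + -35*i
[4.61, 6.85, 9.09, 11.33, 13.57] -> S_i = 4.61 + 2.24*i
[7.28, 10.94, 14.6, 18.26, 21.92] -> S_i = 7.28 + 3.66*i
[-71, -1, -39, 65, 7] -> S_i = Random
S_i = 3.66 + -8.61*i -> [3.66, -4.95, -13.56, -22.17, -30.78]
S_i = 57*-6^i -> [57, -342, 2052, -12312, 73872]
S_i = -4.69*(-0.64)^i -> [-4.69, 3.0, -1.92, 1.23, -0.79]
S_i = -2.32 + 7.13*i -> [-2.32, 4.81, 11.94, 19.07, 26.2]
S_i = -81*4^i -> [-81, -324, -1296, -5184, -20736]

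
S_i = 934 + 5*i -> [934, 939, 944, 949, 954]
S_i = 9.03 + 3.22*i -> [9.03, 12.25, 15.47, 18.69, 21.91]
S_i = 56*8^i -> [56, 448, 3584, 28672, 229376]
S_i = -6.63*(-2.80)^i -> [-6.63, 18.56, -51.98, 145.54, -407.52]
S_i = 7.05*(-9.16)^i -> [7.05, -64.58, 591.53, -5418.46, 49633.06]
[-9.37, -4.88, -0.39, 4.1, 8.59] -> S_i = -9.37 + 4.49*i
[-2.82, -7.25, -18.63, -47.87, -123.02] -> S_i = -2.82*2.57^i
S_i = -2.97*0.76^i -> [-2.97, -2.26, -1.72, -1.3, -0.99]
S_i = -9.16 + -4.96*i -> [-9.16, -14.12, -19.08, -24.04, -29.0]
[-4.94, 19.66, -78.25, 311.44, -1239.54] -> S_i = -4.94*(-3.98)^i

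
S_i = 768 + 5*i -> [768, 773, 778, 783, 788]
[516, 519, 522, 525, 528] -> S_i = 516 + 3*i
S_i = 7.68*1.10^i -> [7.68, 8.45, 9.29, 10.22, 11.24]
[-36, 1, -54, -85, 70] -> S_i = Random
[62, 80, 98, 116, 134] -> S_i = 62 + 18*i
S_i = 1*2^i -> [1, 2, 4, 8, 16]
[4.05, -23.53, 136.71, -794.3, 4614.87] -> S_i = 4.05*(-5.81)^i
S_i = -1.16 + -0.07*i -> [-1.16, -1.23, -1.3, -1.37, -1.44]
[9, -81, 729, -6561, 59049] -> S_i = 9*-9^i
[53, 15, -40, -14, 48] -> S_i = Random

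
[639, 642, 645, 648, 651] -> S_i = 639 + 3*i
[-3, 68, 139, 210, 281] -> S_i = -3 + 71*i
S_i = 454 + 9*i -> [454, 463, 472, 481, 490]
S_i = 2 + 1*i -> [2, 3, 4, 5, 6]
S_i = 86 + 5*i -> [86, 91, 96, 101, 106]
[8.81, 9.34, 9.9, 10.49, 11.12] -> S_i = 8.81*1.06^i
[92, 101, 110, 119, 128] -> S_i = 92 + 9*i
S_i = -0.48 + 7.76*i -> [-0.48, 7.28, 15.04, 22.8, 30.56]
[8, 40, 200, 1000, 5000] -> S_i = 8*5^i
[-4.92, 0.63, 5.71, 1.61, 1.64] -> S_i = Random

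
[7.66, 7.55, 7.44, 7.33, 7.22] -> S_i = 7.66 + -0.11*i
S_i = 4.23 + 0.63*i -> [4.23, 4.86, 5.49, 6.12, 6.75]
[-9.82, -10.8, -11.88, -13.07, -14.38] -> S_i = -9.82*1.10^i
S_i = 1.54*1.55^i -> [1.54, 2.39, 3.7, 5.73, 8.89]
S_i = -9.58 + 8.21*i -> [-9.58, -1.37, 6.84, 15.05, 23.26]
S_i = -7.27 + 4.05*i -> [-7.27, -3.22, 0.83, 4.88, 8.93]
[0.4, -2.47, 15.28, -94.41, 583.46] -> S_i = 0.40*(-6.18)^i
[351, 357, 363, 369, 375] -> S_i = 351 + 6*i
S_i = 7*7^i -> [7, 49, 343, 2401, 16807]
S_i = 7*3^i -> [7, 21, 63, 189, 567]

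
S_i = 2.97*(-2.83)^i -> [2.97, -8.41, 23.79, -67.32, 190.5]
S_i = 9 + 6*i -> [9, 15, 21, 27, 33]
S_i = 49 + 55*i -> [49, 104, 159, 214, 269]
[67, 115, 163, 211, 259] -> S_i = 67 + 48*i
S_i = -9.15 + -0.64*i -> [-9.15, -9.79, -10.43, -11.07, -11.71]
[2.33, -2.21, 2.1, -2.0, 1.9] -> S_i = 2.33*(-0.95)^i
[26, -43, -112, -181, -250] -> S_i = 26 + -69*i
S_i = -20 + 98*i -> [-20, 78, 176, 274, 372]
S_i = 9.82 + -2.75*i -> [9.82, 7.07, 4.32, 1.57, -1.18]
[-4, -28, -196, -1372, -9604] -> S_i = -4*7^i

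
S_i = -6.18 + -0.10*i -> [-6.18, -6.28, -6.38, -6.48, -6.58]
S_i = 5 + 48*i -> [5, 53, 101, 149, 197]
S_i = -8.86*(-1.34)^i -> [-8.86, 11.87, -15.91, 21.32, -28.57]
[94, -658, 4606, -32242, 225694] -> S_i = 94*-7^i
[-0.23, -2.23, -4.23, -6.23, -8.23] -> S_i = -0.23 + -2.00*i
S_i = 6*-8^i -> [6, -48, 384, -3072, 24576]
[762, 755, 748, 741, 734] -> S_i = 762 + -7*i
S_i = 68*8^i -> [68, 544, 4352, 34816, 278528]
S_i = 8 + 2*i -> [8, 10, 12, 14, 16]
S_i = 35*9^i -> [35, 315, 2835, 25515, 229635]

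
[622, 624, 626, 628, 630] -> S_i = 622 + 2*i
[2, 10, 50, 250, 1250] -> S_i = 2*5^i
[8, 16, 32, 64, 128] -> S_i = 8*2^i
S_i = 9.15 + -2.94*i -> [9.15, 6.21, 3.27, 0.33, -2.61]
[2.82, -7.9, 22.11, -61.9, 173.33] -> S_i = 2.82*(-2.80)^i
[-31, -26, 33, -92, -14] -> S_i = Random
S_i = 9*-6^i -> [9, -54, 324, -1944, 11664]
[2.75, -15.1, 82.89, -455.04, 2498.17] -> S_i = 2.75*(-5.49)^i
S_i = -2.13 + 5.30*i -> [-2.13, 3.17, 8.47, 13.77, 19.07]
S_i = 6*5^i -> [6, 30, 150, 750, 3750]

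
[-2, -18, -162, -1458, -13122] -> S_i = -2*9^i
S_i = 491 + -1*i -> [491, 490, 489, 488, 487]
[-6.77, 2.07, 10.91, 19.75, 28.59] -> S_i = -6.77 + 8.84*i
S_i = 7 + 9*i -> [7, 16, 25, 34, 43]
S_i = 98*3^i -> [98, 294, 882, 2646, 7938]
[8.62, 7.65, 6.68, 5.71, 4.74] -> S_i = 8.62 + -0.97*i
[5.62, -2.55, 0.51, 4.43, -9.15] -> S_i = Random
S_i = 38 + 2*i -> [38, 40, 42, 44, 46]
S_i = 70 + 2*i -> [70, 72, 74, 76, 78]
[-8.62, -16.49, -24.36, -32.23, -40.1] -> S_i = -8.62 + -7.87*i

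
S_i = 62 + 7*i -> [62, 69, 76, 83, 90]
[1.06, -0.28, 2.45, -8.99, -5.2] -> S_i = Random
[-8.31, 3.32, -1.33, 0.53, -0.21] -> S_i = -8.31*(-0.40)^i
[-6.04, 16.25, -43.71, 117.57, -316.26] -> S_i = -6.04*(-2.69)^i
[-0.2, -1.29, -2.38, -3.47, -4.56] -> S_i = -0.20 + -1.09*i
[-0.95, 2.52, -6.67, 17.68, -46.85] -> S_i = -0.95*(-2.65)^i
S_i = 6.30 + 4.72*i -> [6.3, 11.02, 15.74, 20.46, 25.18]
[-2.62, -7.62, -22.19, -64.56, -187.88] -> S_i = -2.62*2.91^i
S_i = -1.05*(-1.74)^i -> [-1.05, 1.83, -3.18, 5.53, -9.62]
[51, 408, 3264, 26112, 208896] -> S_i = 51*8^i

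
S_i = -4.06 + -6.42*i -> [-4.06, -10.48, -16.9, -23.32, -29.74]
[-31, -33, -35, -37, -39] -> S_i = -31 + -2*i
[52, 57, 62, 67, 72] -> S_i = 52 + 5*i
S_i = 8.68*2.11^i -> [8.68, 18.31, 38.64, 81.54, 172.05]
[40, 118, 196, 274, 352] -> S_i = 40 + 78*i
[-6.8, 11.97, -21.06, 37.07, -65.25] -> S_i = -6.80*(-1.76)^i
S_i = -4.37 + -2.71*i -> [-4.37, -7.08, -9.79, -12.5, -15.21]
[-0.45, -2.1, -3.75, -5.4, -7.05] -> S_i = -0.45 + -1.65*i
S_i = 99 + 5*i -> [99, 104, 109, 114, 119]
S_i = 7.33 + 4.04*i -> [7.33, 11.37, 15.41, 19.45, 23.49]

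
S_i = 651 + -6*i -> [651, 645, 639, 633, 627]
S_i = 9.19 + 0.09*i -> [9.19, 9.28, 9.37, 9.46, 9.55]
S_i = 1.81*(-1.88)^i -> [1.81, -3.4, 6.4, -12.03, 22.61]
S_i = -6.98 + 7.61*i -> [-6.98, 0.63, 8.24, 15.85, 23.46]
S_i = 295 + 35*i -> [295, 330, 365, 400, 435]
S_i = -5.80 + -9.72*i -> [-5.8, -15.52, -25.24, -34.96, -44.68]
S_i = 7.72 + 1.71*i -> [7.72, 9.43, 11.14, 12.85, 14.56]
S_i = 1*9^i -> [1, 9, 81, 729, 6561]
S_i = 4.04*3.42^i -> [4.04, 13.82, 47.25, 161.61, 552.7]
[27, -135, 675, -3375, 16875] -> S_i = 27*-5^i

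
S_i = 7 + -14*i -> [7, -7, -21, -35, -49]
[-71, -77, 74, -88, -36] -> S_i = Random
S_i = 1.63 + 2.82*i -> [1.63, 4.45, 7.27, 10.09, 12.91]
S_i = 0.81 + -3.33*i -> [0.81, -2.52, -5.85, -9.18, -12.51]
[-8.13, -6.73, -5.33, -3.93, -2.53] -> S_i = -8.13 + 1.40*i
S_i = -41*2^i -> [-41, -82, -164, -328, -656]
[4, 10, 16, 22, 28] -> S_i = 4 + 6*i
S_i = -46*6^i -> [-46, -276, -1656, -9936, -59616]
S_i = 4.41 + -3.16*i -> [4.41, 1.25, -1.91, -5.07, -8.23]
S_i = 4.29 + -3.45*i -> [4.29, 0.84, -2.61, -6.06, -9.51]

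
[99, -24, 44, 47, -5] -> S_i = Random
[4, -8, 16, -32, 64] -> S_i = 4*-2^i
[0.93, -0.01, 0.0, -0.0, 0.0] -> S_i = 0.93*(-0.01)^i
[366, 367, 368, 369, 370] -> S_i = 366 + 1*i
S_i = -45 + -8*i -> [-45, -53, -61, -69, -77]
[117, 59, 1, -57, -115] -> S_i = 117 + -58*i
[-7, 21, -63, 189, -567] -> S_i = -7*-3^i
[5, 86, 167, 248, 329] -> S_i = 5 + 81*i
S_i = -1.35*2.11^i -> [-1.35, -2.85, -6.01, -12.68, -26.76]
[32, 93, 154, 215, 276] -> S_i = 32 + 61*i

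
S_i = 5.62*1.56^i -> [5.62, 8.77, 13.68, 21.34, 33.28]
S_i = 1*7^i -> [1, 7, 49, 343, 2401]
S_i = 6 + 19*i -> [6, 25, 44, 63, 82]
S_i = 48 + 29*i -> [48, 77, 106, 135, 164]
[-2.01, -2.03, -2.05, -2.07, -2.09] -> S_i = -2.01*1.01^i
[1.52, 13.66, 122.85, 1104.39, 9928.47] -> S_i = 1.52*8.99^i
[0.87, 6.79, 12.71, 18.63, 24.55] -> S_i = 0.87 + 5.92*i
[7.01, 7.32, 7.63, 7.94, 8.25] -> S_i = 7.01 + 0.31*i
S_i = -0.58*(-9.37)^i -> [-0.58, 5.43, -50.92, 477.14, -4470.81]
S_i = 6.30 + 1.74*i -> [6.3, 8.04, 9.78, 11.52, 13.26]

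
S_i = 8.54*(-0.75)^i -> [8.54, -6.4, 4.8, -3.6, 2.7]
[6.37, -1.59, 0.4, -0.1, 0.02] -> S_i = 6.37*(-0.25)^i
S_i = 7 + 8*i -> [7, 15, 23, 31, 39]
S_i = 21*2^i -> [21, 42, 84, 168, 336]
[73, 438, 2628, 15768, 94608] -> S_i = 73*6^i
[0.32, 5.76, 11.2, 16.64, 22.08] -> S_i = 0.32 + 5.44*i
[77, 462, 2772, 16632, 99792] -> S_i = 77*6^i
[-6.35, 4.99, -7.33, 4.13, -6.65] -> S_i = Random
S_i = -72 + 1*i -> [-72, -71, -70, -69, -68]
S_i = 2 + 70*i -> [2, 72, 142, 212, 282]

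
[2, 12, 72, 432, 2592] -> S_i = 2*6^i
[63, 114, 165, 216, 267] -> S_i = 63 + 51*i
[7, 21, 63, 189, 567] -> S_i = 7*3^i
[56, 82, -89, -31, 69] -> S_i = Random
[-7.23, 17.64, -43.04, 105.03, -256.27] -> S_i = -7.23*(-2.44)^i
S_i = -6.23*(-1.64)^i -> [-6.23, 10.22, -16.76, 27.48, -45.07]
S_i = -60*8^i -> [-60, -480, -3840, -30720, -245760]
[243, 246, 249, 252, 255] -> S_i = 243 + 3*i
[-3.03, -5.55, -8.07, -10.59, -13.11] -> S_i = -3.03 + -2.52*i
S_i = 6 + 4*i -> [6, 10, 14, 18, 22]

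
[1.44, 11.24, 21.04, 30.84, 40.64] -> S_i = 1.44 + 9.80*i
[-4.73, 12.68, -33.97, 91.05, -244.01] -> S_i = -4.73*(-2.68)^i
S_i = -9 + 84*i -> [-9, 75, 159, 243, 327]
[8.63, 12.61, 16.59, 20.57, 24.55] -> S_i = 8.63 + 3.98*i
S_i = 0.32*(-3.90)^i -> [0.32, -1.25, 4.87, -18.98, 74.03]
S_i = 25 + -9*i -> [25, 16, 7, -2, -11]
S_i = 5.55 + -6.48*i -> [5.55, -0.93, -7.41, -13.89, -20.37]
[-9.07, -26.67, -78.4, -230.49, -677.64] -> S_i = -9.07*2.94^i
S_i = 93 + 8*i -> [93, 101, 109, 117, 125]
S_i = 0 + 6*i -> [0, 6, 12, 18, 24]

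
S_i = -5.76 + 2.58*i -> [-5.76, -3.18, -0.6, 1.98, 4.56]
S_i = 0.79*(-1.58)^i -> [0.79, -1.25, 1.97, -3.12, 4.92]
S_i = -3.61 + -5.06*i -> [-3.61, -8.67, -13.73, -18.79, -23.85]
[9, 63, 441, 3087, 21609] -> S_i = 9*7^i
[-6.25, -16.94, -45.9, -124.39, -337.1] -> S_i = -6.25*2.71^i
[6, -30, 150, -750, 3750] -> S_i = 6*-5^i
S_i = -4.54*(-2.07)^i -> [-4.54, 9.4, -19.45, 40.27, -83.36]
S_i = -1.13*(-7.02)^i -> [-1.13, 7.93, -55.69, 390.92, -2744.27]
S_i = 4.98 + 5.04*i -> [4.98, 10.02, 15.06, 20.1, 25.14]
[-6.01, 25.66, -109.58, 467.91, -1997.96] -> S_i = -6.01*(-4.27)^i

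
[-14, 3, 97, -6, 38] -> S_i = Random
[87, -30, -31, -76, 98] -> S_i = Random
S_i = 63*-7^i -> [63, -441, 3087, -21609, 151263]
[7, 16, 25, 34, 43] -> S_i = 7 + 9*i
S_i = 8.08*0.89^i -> [8.08, 7.19, 6.4, 5.7, 5.07]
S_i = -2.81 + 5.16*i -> [-2.81, 2.35, 7.51, 12.67, 17.83]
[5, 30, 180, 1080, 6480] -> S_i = 5*6^i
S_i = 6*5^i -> [6, 30, 150, 750, 3750]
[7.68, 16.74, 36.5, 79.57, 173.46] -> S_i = 7.68*2.18^i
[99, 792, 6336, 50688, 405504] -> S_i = 99*8^i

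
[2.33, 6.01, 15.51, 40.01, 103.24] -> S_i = 2.33*2.58^i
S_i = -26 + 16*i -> [-26, -10, 6, 22, 38]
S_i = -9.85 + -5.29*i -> [-9.85, -15.14, -20.43, -25.72, -31.01]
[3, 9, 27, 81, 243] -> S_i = 3*3^i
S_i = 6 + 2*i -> [6, 8, 10, 12, 14]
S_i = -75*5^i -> [-75, -375, -1875, -9375, -46875]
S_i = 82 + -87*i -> [82, -5, -92, -179, -266]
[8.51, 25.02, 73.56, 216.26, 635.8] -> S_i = 8.51*2.94^i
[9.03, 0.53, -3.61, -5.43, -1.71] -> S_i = Random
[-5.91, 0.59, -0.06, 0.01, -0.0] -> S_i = -5.91*(-0.10)^i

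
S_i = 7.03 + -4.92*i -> [7.03, 2.11, -2.81, -7.73, -12.65]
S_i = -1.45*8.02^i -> [-1.45, -11.63, -93.26, -747.98, -5998.82]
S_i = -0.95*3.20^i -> [-0.95, -3.04, -9.73, -31.13, -99.61]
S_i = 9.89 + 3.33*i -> [9.89, 13.22, 16.55, 19.88, 23.21]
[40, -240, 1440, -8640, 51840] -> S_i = 40*-6^i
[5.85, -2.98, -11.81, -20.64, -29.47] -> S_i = 5.85 + -8.83*i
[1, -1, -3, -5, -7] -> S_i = 1 + -2*i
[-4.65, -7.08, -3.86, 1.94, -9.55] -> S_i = Random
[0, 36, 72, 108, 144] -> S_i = 0 + 36*i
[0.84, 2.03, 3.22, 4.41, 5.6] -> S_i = 0.84 + 1.19*i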